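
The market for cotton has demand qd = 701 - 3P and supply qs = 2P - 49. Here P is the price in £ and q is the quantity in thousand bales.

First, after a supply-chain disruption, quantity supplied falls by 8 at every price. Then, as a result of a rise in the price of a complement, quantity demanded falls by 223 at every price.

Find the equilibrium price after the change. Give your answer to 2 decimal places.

107.00

Before the shock: 701 - 3P = 2P - 49 ⇒ 750 = 5P ⇒ P = 150, q = 251.
After the shift, demand is qd = 478 - 3P and supply is qs = 2P - 57.
Equate the new curves: 478 - 3P = 2P - 57, giving 535 = 5P, P = 107, q = 157.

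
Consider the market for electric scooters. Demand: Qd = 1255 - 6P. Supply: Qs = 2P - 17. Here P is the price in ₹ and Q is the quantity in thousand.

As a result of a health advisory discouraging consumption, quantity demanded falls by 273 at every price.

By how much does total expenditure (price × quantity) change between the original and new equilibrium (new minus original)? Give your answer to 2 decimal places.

Before the shock: 1255 - 6P = 2P - 17 ⇒ 1272 = 8P ⇒ P = 159, Q = 301.
After the shift, demand is Qd = 982 - 6P and supply is Qs = 2P - 17.
New equilibrium: 982 - 6P = 2P - 17 ⇒ 999 = 8P ⇒ P = 124.875, Q = 232.75.
Expenditure moves from 159×301 = 47859 to 124.875×232.75 = 29064.65625; change = -18794.34.

-18794.34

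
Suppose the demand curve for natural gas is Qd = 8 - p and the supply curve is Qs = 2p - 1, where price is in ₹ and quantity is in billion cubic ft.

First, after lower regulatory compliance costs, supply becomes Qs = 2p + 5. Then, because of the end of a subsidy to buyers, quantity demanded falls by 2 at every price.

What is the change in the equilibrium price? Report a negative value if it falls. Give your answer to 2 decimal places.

-2.67

Initially, 8 - p = 2p - 1, so 9 = 3p and p = 3, Q = 5.
After the shift, demand is Qd = 6 - p and supply is Qs = 2p + 5.
Equate the new curves: 6 - p = 2p + 5, giving 1 = 3p, p = 1/3 ≈ 0.3333, Q = 17/3 ≈ 5.6667.
Δp = 0.3333 − 3 = -2.67.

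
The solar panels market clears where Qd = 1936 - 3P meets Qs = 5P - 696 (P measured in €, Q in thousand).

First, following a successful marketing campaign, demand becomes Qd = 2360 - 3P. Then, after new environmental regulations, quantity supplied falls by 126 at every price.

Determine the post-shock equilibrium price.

Solve the original market: 1936 - 3P = 5P - 696, hence P = 329 and Q = 949.
With the change applied: demand Qd = 2360 - 3P, supply Qs = 5P - 822.
Clearing the new market: 2360 - 3P = 5P - 822, so P = 397.75 and Q = 1166.75.

397.75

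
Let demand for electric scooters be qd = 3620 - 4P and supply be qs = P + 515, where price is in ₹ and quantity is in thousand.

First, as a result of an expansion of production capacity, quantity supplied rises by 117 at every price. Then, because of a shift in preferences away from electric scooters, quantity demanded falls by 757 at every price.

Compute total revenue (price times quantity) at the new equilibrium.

481092.84

Initially, 3620 - 4P = P + 515, so 3105 = 5P and P = 621, q = 1136.
The new curves are qd = 2863 - 4P (demand) and qs = P + 632 (supply).
Setting them equal: 2863 - 4P = P + 632 → 2231 = 5P, so P = 446.2 and q = 1078.2.
New expenditure = 446.2 × 1078.2 = 481092.84.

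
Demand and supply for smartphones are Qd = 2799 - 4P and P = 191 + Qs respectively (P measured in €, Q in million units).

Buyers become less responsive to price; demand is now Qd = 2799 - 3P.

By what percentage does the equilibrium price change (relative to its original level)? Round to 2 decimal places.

+25.00

Before the shock: 2799 - 4P = P - 191 ⇒ 2990 = 5P ⇒ P = 598, Q = 407.
With the change applied: demand Qd = 2799 - 3P, supply Qs = P - 191.
Clearing the new market: 2799 - 3P = P - 191, so P = 747.5 and Q = 556.5.
%ΔP = (747.5 − 598) / 598 × 100 = +25.00%.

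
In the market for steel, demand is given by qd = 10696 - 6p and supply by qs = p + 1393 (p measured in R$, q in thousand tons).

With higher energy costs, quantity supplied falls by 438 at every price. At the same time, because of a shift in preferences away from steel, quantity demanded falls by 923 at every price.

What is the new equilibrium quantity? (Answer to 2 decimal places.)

Original equilibrium: 10696 - 6p = p + 1393 gives 9303 = 7p, so p = 1329 and q = 2722.
The new curves are qd = 9773 - 6p (demand) and qs = p + 955 (supply).
Setting them equal: 9773 - 6p = p + 955 → 8818 = 7p, so p = 8818/7 ≈ 1259.7143 and q = 15503/7 ≈ 2214.7143.

2214.71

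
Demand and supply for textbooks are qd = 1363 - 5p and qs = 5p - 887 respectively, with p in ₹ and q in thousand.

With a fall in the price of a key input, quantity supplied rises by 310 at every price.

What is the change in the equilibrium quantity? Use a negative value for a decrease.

Before the shock: 1363 - 5p = 5p - 887 ⇒ 2250 = 10p ⇒ p = 225, q = 238.
The new curves are qd = 1363 - 5p (demand) and qs = 5p - 577 (supply).
Clearing the new market: 1363 - 5p = 5p - 577, so p = 194 and q = 393.
Δq = 393 − 238 = +155.

+155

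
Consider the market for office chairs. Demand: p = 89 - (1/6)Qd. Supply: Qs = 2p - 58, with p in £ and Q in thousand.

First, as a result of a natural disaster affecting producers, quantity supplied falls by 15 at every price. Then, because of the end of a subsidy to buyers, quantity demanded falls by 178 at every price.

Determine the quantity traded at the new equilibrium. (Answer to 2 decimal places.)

34.25

Before the shock: 534 - 6p = 2p - 58 ⇒ 592 = 8p ⇒ p = 74, Q = 90.
The new curves are Qd = 356 - 6p (demand) and Qs = 2p - 73 (supply).
Equate the new curves: 356 - 6p = 2p - 73, giving 429 = 8p, p = 53.625, Q = 34.25.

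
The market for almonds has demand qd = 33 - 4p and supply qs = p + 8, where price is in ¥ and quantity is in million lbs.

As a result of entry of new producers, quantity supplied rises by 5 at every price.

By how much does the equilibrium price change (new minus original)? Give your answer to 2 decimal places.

Initially, 33 - 4p = p + 8, so 25 = 5p and p = 5, q = 13.
The shock moves the curves to qd = 33 - 4p and qs = p + 13.
Setting them equal: 33 - 4p = p + 13 → 20 = 5p, so p = 4 and q = 17.
Δp = 4 − 5 = -1.00.

-1.00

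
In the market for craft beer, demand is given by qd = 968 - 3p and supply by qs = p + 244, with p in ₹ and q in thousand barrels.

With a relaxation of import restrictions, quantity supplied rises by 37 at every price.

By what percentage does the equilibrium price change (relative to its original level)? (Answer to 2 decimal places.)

Initially, 968 - 3p = p + 244, so 724 = 4p and p = 181, q = 425.
With the change applied: demand qd = 968 - 3p, supply qs = p + 281.
Setting them equal: 968 - 3p = p + 281 → 687 = 4p, so p = 171.75 and q = 452.75.
%Δp = (171.75 − 181) / 181 × 100 = -5.11%.

-5.11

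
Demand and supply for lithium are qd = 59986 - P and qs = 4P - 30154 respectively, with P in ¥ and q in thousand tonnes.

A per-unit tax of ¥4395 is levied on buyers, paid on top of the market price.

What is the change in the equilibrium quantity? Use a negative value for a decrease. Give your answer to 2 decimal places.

-3516.00

Original equilibrium: 59986 - P = 4P - 30154 gives 90140 = 5P, so P = 18028 and q = 41958.
Since buyers pay the price plus the tax, the effective demand curve becomes qd = 55591 - P.
New equilibrium: 55591 - P = 4P - 30154 ⇒ 85745 = 5P ⇒ P = 17149, q = 38442.
Δq = 38442 − 41958 = -3516.00.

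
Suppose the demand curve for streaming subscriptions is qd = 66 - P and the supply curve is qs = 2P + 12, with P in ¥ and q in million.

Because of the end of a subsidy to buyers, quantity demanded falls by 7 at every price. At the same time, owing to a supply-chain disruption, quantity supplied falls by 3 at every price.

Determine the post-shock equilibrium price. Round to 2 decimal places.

16.67

Original equilibrium: 66 - P = 2P + 12 gives 54 = 3P, so P = 18 and q = 48.
After the shift, demand is qd = 59 - P and supply is qs = 2P + 9.
Clearing the new market: 59 - P = 2P + 9, so P = 50/3 ≈ 16.6667 and q = 127/3 ≈ 42.3333.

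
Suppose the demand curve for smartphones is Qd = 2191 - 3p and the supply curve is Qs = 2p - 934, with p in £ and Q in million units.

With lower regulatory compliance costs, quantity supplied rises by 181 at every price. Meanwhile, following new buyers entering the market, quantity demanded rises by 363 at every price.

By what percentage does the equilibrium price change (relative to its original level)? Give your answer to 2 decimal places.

Before the shock: 2191 - 3p = 2p - 934 ⇒ 3125 = 5p ⇒ p = 625, Q = 316.
The new curves are Qd = 2554 - 3p (demand) and Qs = 2p - 753 (supply).
Clearing the new market: 2554 - 3p = 2p - 753, so p = 661.4 and Q = 569.8.
%Δp = (661.4 − 625) / 625 × 100 = +5.82%.

+5.82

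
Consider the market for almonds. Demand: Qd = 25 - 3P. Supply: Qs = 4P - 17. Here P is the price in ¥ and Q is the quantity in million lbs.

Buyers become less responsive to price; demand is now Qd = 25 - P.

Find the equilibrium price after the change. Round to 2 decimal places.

Original equilibrium: 25 - 3P = 4P - 17 gives 42 = 7P, so P = 6 and Q = 7.
With the change applied: demand Qd = 25 - P, supply Qs = 4P - 17.
Equate the new curves: 25 - P = 4P - 17, giving 42 = 5P, P = 8.4, Q = 16.6.

8.40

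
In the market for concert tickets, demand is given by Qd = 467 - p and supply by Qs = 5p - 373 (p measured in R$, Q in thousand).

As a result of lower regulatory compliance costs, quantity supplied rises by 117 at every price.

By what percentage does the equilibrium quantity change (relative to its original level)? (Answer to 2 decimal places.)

Original equilibrium: 467 - p = 5p - 373 gives 840 = 6p, so p = 140 and Q = 327.
With the change applied: demand Qd = 467 - p, supply Qs = 5p - 256.
Setting them equal: 467 - p = 5p - 256 → 723 = 6p, so p = 120.5 and Q = 346.5.
%ΔQ = (346.5 − 327) / 327 × 100 = +5.96%.

+5.96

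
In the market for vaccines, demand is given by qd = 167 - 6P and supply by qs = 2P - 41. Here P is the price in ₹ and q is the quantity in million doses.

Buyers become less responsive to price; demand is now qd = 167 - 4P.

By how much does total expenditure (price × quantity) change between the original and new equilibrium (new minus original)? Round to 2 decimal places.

+696.22

Original equilibrium: 167 - 6P = 2P - 41 gives 208 = 8P, so P = 26 and q = 11.
The new curves are qd = 167 - 4P (demand) and qs = 2P - 41 (supply).
New equilibrium: 167 - 4P = 2P - 41 ⇒ 208 = 6P ⇒ P = 104/3 ≈ 34.6667, q = 85/3 ≈ 28.3333.
Expenditure moves from 26×11 = 286 to 34.6667×28.3333 = 982.2222; change = +696.22.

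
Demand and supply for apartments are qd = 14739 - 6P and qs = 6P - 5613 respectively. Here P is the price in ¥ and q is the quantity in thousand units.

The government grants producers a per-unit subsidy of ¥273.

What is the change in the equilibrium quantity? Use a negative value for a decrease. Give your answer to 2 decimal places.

Solve the original market: 14739 - 6P = 6P - 5613, hence P = 1696 and q = 4563.
Since sellers receive the price plus the subsidy, the effective supply curve becomes qs = 6P - 3975.
New equilibrium: 14739 - 6P = 6P - 3975 ⇒ 18714 = 12P ⇒ P = 1559.5, q = 5382.
Δq = 5382 − 4563 = +819.00.

+819.00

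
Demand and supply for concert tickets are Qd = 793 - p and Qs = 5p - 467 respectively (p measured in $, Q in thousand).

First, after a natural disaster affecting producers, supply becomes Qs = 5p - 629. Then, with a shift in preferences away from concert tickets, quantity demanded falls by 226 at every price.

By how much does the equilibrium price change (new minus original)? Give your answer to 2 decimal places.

-10.67

Original equilibrium: 793 - p = 5p - 467 gives 1260 = 6p, so p = 210 and Q = 583.
With the change applied: demand Qd = 567 - p, supply Qs = 5p - 629.
New equilibrium: 567 - p = 5p - 629 ⇒ 1196 = 6p ⇒ p = 598/3 ≈ 199.3333, Q = 1103/3 ≈ 367.6667.
Δp = 199.3333 − 210 = -10.67.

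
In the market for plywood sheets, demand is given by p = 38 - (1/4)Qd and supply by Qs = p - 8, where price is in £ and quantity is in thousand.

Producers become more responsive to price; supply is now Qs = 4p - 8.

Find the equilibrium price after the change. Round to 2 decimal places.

20.00

Before the shock: 152 - 4p = p - 8 ⇒ 160 = 5p ⇒ p = 32, Q = 24.
With the change applied: demand Qd = 152 - 4p, supply Qs = 4p - 8.
Clearing the new market: 152 - 4p = 4p - 8, so p = 20 and Q = 72.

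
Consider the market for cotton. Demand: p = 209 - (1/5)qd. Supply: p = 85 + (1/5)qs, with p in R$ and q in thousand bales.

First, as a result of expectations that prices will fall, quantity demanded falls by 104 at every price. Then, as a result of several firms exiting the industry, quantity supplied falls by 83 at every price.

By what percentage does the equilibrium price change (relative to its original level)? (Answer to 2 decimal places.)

Original equilibrium: 1045 - 5p = 5p - 425 gives 1470 = 10p, so p = 147 and q = 310.
After the shift, demand is qd = 941 - 5p and supply is qs = 5p - 508.
Equate the new curves: 941 - 5p = 5p - 508, giving 1449 = 10p, p = 144.9, q = 216.5.
%Δp = (144.9 − 147) / 147 × 100 = -1.43%.

-1.43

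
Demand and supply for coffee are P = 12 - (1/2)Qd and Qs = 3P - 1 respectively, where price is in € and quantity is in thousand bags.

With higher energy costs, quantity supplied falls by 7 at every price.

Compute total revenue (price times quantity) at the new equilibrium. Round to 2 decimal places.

Before the shock: 24 - 2P = 3P - 1 ⇒ 25 = 5P ⇒ P = 5, Q = 14.
The new curves are Qd = 24 - 2P (demand) and Qs = 3P - 8 (supply).
Equate the new curves: 24 - 2P = 3P - 8, giving 32 = 5P, P = 6.4, Q = 11.2.
New expenditure = 6.4 × 11.2 = 71.68.

71.68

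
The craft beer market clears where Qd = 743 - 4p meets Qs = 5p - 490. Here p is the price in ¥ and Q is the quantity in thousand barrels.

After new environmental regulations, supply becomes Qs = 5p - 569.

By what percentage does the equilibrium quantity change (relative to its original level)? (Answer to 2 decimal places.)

-18.01

Original equilibrium: 743 - 4p = 5p - 490 gives 1233 = 9p, so p = 137 and Q = 195.
The new curves are Qd = 743 - 4p (demand) and Qs = 5p - 569 (supply).
Equate the new curves: 743 - 4p = 5p - 569, giving 1312 = 9p, p = 1312/9 ≈ 145.7778, Q = 1439/9 ≈ 159.8889.
%ΔQ = (159.8889 − 195) / 195 × 100 = -18.01%.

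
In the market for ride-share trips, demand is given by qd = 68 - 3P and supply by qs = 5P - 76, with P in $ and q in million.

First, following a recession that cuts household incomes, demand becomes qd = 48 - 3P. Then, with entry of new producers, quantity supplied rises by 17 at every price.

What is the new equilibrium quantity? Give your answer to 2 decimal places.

Solve the original market: 68 - 3P = 5P - 76, hence P = 18 and q = 14.
The new curves are qd = 48 - 3P (demand) and qs = 5P - 59 (supply).
Equate the new curves: 48 - 3P = 5P - 59, giving 107 = 8P, P = 13.375, q = 7.875.

7.88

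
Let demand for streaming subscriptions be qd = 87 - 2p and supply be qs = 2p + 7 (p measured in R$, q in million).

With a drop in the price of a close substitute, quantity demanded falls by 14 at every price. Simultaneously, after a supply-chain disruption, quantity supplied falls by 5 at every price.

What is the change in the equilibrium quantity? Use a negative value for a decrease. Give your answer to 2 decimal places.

-9.50

Original equilibrium: 87 - 2p = 2p + 7 gives 80 = 4p, so p = 20 and q = 47.
With the change applied: demand qd = 73 - 2p, supply qs = 2p + 2.
Setting them equal: 73 - 2p = 2p + 2 → 71 = 4p, so p = 17.75 and q = 37.5.
Δq = 37.5 − 47 = -9.50.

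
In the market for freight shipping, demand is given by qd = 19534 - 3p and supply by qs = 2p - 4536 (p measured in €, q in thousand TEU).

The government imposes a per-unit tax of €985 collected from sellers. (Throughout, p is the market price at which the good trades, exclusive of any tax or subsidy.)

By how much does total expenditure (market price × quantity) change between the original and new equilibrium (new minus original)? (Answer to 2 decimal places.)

Original equilibrium: 19534 - 3p = 2p - 4536 gives 24070 = 5p, so p = 4814 and q = 5092.
Since sellers keep the price net of the tax, the effective supply curve becomes qs = 2p - 6506.
Setting them equal: 19534 - 3p = 2p - 6506 → 26040 = 5p, so p = 5208 and q = 3910.
Expenditure moves from 4814×5092 = 24512888 to 5208×3910 = 20363280; change = -4149608.00.

-4149608.00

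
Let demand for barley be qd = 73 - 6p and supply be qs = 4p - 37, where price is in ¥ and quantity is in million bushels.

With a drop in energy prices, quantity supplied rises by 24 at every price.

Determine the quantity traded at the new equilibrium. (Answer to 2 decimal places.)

21.40

Initially, 73 - 6p = 4p - 37, so 110 = 10p and p = 11, q = 7.
The new curves are qd = 73 - 6p (demand) and qs = 4p - 13 (supply).
Clearing the new market: 73 - 6p = 4p - 13, so p = 8.6 and q = 21.4.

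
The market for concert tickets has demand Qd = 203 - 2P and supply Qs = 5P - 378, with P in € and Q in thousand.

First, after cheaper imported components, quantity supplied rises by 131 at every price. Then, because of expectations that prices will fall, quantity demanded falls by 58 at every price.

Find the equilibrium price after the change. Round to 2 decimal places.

Before the shock: 203 - 2P = 5P - 378 ⇒ 581 = 7P ⇒ P = 83, Q = 37.
With the change applied: demand Qd = 145 - 2P, supply Qs = 5P - 247.
New equilibrium: 145 - 2P = 5P - 247 ⇒ 392 = 7P ⇒ P = 56, Q = 33.

56.00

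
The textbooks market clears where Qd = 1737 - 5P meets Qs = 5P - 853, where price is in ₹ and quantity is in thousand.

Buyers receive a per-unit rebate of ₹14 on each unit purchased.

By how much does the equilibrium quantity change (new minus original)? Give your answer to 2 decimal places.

Before the shock: 1737 - 5P = 5P - 853 ⇒ 2590 = 10P ⇒ P = 259, Q = 442.
Since buyers' out-of-pocket price is the market price minus the rebate, the effective demand curve becomes Qd = 1807 - 5P.
Setting them equal: 1807 - 5P = 5P - 853 → 2660 = 10P, so P = 266 and Q = 477.
ΔQ = 477 − 442 = +35.00.

+35.00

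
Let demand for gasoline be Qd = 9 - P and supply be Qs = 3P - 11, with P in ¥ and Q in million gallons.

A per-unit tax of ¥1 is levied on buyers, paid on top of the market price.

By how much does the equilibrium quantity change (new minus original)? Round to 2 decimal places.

-0.75

Original equilibrium: 9 - P = 3P - 11 gives 20 = 4P, so P = 5 and Q = 4.
Since buyers pay the price plus the tax, the effective demand curve becomes Qd = 8 - P.
Equate the new curves: 8 - P = 3P - 11, giving 19 = 4P, P = 4.75, Q = 3.25.
ΔQ = 3.25 − 4 = -0.75.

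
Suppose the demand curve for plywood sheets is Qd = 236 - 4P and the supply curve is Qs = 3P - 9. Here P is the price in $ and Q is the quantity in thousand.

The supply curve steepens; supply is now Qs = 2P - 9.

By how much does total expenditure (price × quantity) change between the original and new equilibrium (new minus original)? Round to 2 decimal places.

-392.78

Initially, 236 - 4P = 3P - 9, so 245 = 7P and P = 35, Q = 96.
The shock moves the curves to Qd = 236 - 4P and Qs = 2P - 9.
New equilibrium: 236 - 4P = 2P - 9 ⇒ 245 = 6P ⇒ P = 245/6 ≈ 40.8333, Q = 218/3 ≈ 72.6667.
Expenditure moves from 35×96 = 3360 to 40.8333×72.6667 = 2967.2222; change = -392.78.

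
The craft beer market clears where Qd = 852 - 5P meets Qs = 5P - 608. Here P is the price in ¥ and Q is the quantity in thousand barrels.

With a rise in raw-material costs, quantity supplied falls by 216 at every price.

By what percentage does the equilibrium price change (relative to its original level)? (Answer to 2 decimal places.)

+14.79

Before the shock: 852 - 5P = 5P - 608 ⇒ 1460 = 10P ⇒ P = 146, Q = 122.
After the shift, demand is Qd = 852 - 5P and supply is Qs = 5P - 824.
Clearing the new market: 852 - 5P = 5P - 824, so P = 167.6 and Q = 14.
%ΔP = (167.6 − 146) / 146 × 100 = +14.79%.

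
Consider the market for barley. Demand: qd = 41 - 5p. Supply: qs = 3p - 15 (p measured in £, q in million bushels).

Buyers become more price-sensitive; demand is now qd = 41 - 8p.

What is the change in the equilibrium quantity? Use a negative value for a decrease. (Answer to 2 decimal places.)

-5.73

Original equilibrium: 41 - 5p = 3p - 15 gives 56 = 8p, so p = 7 and q = 6.
After the shift, demand is qd = 41 - 8p and supply is qs = 3p - 15.
Clearing the new market: 41 - 8p = 3p - 15, so p = 56/11 ≈ 5.0909 and q = 3/11 ≈ 0.2727.
Δq = 0.2727 − 6 = -5.73.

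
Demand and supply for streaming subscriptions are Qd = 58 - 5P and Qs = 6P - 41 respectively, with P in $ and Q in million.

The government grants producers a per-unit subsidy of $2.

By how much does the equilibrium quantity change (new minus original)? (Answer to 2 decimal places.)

Solve the original market: 58 - 5P = 6P - 41, hence P = 9 and Q = 13.
Since sellers receive the price plus the subsidy, the effective supply curve becomes Qs = 6P - 29.
Setting them equal: 58 - 5P = 6P - 29 → 87 = 11P, so P = 87/11 ≈ 7.9091 and Q = 203/11 ≈ 18.4545.
ΔQ = 18.4545 − 13 = +5.45.

+5.45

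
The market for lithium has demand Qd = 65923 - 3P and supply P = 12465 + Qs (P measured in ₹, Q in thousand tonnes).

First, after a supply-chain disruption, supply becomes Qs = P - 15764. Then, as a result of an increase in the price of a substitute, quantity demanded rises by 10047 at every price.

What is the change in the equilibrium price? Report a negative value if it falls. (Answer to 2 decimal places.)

+3336.50

Original equilibrium: 65923 - 3P = P - 12465 gives 78388 = 4P, so P = 19597 and Q = 7132.
With the change applied: demand Qd = 75970 - 3P, supply Qs = P - 15764.
Equate the new curves: 75970 - 3P = P - 15764, giving 91734 = 4P, P = 22933.5, Q = 7169.5.
ΔP = 22933.5 − 19597 = +3336.50.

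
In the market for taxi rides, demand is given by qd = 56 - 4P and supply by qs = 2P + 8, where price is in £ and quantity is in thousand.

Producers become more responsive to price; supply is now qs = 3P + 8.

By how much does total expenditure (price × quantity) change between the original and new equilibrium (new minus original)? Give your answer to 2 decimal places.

Initially, 56 - 4P = 2P + 8, so 48 = 6P and P = 8, q = 24.
After the shift, demand is qd = 56 - 4P and supply is qs = 3P + 8.
Setting them equal: 56 - 4P = 3P + 8 → 48 = 7P, so P = 48/7 ≈ 6.8571 and q = 200/7 ≈ 28.5714.
Expenditure moves from 8×24 = 192 to 6.8571×28.5714 = 195.9184; change = +3.92.

+3.92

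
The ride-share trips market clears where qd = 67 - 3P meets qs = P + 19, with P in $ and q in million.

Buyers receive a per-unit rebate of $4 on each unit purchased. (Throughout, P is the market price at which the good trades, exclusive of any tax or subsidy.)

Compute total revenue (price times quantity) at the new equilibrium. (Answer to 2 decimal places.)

510.00

Initially, 67 - 3P = P + 19, so 48 = 4P and P = 12, q = 31.
Since buyers' out-of-pocket price is the market price minus the rebate, the effective demand curve becomes qd = 79 - 3P.
Clearing the new market: 79 - 3P = P + 19, so P = 15 and q = 34.
New expenditure = 15 × 34 = 510.00.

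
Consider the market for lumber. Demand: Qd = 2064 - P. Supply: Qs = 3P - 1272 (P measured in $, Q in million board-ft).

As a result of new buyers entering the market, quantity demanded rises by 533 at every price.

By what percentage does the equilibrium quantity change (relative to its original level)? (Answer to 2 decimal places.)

+32.50

Before the shock: 2064 - P = 3P - 1272 ⇒ 3336 = 4P ⇒ P = 834, Q = 1230.
The new curves are Qd = 2597 - P (demand) and Qs = 3P - 1272 (supply).
Equate the new curves: 2597 - P = 3P - 1272, giving 3869 = 4P, P = 967.25, Q = 1629.75.
%ΔQ = (1629.75 − 1230) / 1230 × 100 = +32.50%.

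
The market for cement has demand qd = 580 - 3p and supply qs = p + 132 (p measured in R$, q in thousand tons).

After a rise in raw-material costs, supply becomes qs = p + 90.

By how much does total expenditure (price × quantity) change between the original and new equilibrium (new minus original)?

-1296.75

Initially, 580 - 3p = p + 132, so 448 = 4p and p = 112, q = 244.
After the shift, demand is qd = 580 - 3p and supply is qs = p + 90.
Setting them equal: 580 - 3p = p + 90 → 490 = 4p, so p = 122.5 and q = 212.5.
Expenditure moves from 112×244 = 27328 to 122.5×212.5 = 26031.25; change = -1296.75.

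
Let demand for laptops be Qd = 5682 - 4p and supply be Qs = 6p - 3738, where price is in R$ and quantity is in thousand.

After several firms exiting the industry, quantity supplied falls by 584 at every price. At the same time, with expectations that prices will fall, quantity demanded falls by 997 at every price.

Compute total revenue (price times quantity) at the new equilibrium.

974737.54

Solve the original market: 5682 - 4p = 6p - 3738, hence p = 942 and Q = 1914.
After the shift, demand is Qd = 4685 - 4p and supply is Qs = 6p - 4322.
New equilibrium: 4685 - 4p = 6p - 4322 ⇒ 9007 = 10p ⇒ p = 900.7, Q = 1082.2.
New expenditure = 900.7 × 1082.2 = 974737.54.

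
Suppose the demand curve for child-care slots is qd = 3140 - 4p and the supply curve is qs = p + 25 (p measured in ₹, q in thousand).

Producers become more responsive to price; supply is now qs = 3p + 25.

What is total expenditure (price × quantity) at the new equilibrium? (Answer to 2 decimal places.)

605200.00

Before the shock: 3140 - 4p = p + 25 ⇒ 3115 = 5p ⇒ p = 623, q = 648.
With the change applied: demand qd = 3140 - 4p, supply qs = 3p + 25.
Clearing the new market: 3140 - 4p = 3p + 25, so p = 445 and q = 1360.
New expenditure = 445 × 1360 = 605200.00.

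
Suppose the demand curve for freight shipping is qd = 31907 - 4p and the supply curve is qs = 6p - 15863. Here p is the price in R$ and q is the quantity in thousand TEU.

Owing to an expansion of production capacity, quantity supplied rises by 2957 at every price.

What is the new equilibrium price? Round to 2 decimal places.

4481.30

Initially, 31907 - 4p = 6p - 15863, so 47770 = 10p and p = 4777, q = 12799.
With the change applied: demand qd = 31907 - 4p, supply qs = 6p - 12906.
Equate the new curves: 31907 - 4p = 6p - 12906, giving 44813 = 10p, p = 4481.3, q = 13981.8.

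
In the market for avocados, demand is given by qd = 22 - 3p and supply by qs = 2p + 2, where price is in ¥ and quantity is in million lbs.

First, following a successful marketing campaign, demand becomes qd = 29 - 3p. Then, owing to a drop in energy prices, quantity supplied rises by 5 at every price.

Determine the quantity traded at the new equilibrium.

15.8

Original equilibrium: 22 - 3p = 2p + 2 gives 20 = 5p, so p = 4 and q = 10.
The shock moves the curves to qd = 29 - 3p and qs = 2p + 7.
Clearing the new market: 29 - 3p = 2p + 7, so p = 4.4 and q = 15.8.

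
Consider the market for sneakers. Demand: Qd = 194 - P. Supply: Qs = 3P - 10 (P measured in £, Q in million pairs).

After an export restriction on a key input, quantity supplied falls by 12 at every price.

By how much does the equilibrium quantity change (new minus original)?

Initially, 194 - P = 3P - 10, so 204 = 4P and P = 51, Q = 143.
The new curves are Qd = 194 - P (demand) and Qs = 3P - 22 (supply).
Setting them equal: 194 - P = 3P - 22 → 216 = 4P, so P = 54 and Q = 140.
ΔQ = 140 − 143 = -3.

-3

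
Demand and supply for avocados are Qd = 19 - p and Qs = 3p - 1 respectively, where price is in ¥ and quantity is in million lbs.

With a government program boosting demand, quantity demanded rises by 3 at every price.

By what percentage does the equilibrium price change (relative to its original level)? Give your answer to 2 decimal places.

+15.00

Before the shock: 19 - p = 3p - 1 ⇒ 20 = 4p ⇒ p = 5, Q = 14.
With the change applied: demand Qd = 22 - p, supply Qs = 3p - 1.
Clearing the new market: 22 - p = 3p - 1, so p = 5.75 and Q = 16.25.
%Δp = (5.75 − 5) / 5 × 100 = +15.00%.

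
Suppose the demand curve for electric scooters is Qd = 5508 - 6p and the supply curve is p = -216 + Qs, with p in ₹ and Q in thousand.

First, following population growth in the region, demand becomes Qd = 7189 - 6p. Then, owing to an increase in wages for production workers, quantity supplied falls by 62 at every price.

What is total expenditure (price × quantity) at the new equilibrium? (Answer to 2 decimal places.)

Initially, 5508 - 6p = p + 216, so 5292 = 7p and p = 756, Q = 972.
With the change applied: demand Qd = 7189 - 6p, supply Qs = p + 154.
Equate the new curves: 7189 - 6p = p + 154, giving 7035 = 7p, p = 1005, Q = 1159.
New expenditure = 1005 × 1159 = 1164795.00.

1164795.00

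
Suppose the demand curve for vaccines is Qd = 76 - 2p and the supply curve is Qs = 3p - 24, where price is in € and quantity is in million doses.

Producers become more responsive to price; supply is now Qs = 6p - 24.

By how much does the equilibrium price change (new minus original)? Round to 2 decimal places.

Solve the original market: 76 - 2p = 3p - 24, hence p = 20 and Q = 36.
The new curves are Qd = 76 - 2p (demand) and Qs = 6p - 24 (supply).
Clearing the new market: 76 - 2p = 6p - 24, so p = 12.5 and Q = 51.
Δp = 12.5 − 20 = -7.50.

-7.50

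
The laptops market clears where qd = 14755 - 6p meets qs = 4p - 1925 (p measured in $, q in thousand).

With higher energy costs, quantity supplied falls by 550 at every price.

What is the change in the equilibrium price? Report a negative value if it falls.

Solve the original market: 14755 - 6p = 4p - 1925, hence p = 1668 and q = 4747.
With the change applied: demand qd = 14755 - 6p, supply qs = 4p - 2475.
Setting them equal: 14755 - 6p = 4p - 2475 → 17230 = 10p, so p = 1723 and q = 4417.
Δp = 1723 − 1668 = +55.

+55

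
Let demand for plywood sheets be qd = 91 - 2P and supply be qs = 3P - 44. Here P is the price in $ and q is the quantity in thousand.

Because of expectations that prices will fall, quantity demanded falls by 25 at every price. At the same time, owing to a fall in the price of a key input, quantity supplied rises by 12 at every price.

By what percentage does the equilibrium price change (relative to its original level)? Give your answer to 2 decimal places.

-27.41

Before the shock: 91 - 2P = 3P - 44 ⇒ 135 = 5P ⇒ P = 27, q = 37.
The shock moves the curves to qd = 66 - 2P and qs = 3P - 32.
Clearing the new market: 66 - 2P = 3P - 32, so P = 19.6 and q = 26.8.
%ΔP = (19.6 − 27) / 27 × 100 = -27.41%.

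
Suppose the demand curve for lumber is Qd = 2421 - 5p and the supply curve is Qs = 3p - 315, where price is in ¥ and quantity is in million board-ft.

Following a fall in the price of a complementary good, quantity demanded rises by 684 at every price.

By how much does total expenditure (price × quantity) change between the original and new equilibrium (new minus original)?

Before the shock: 2421 - 5p = 3p - 315 ⇒ 2736 = 8p ⇒ p = 342, Q = 711.
After the shift, demand is Qd = 3105 - 5p and supply is Qs = 3p - 315.
Equate the new curves: 3105 - 5p = 3p - 315, giving 3420 = 8p, p = 427.5, Q = 967.5.
Expenditure moves from 342×711 = 243162 to 427.5×967.5 = 413606.25; change = +170444.25.

+170444.25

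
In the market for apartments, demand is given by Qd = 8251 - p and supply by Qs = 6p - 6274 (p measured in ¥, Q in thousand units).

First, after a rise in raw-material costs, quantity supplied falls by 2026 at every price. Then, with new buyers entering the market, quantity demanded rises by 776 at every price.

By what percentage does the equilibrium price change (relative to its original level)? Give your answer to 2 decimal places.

+19.29

Initially, 8251 - p = 6p - 6274, so 14525 = 7p and p = 2075, Q = 6176.
After the shift, demand is Qd = 9027 - p and supply is Qs = 6p - 8300.
New equilibrium: 9027 - p = 6p - 8300 ⇒ 17327 = 7p ⇒ p = 17327/7 ≈ 2475.2857, Q = 45862/7 ≈ 6551.7143.
%Δp = (2475.2857 − 2075) / 2075 × 100 = +19.29%.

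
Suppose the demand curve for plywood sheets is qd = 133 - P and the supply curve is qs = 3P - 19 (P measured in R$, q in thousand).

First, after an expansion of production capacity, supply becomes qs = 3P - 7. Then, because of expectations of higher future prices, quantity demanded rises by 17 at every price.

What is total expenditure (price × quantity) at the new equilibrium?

4346.9375

Solve the original market: 133 - P = 3P - 19, hence P = 38 and q = 95.
The shock moves the curves to qd = 150 - P and qs = 3P - 7.
Equate the new curves: 150 - P = 3P - 7, giving 157 = 4P, P = 39.25, q = 110.75.
New expenditure = 39.25 × 110.75 = 4346.9375.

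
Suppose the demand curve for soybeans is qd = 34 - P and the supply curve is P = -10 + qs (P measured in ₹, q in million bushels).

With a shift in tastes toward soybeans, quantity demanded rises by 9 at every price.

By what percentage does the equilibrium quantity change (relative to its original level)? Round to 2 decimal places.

Before the shock: 34 - P = P + 10 ⇒ 24 = 2P ⇒ P = 12, q = 22.
The shock moves the curves to qd = 43 - P and qs = P + 10.
Setting them equal: 43 - P = P + 10 → 33 = 2P, so P = 16.5 and q = 26.5.
%Δq = (26.5 − 22) / 22 × 100 = +20.45%.

+20.45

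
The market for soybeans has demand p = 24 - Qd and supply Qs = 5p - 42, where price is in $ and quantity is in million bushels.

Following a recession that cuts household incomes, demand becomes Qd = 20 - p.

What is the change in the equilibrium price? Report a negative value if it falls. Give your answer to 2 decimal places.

Original equilibrium: 24 - p = 5p - 42 gives 66 = 6p, so p = 11 and Q = 13.
With the change applied: demand Qd = 20 - p, supply Qs = 5p - 42.
Clearing the new market: 20 - p = 5p - 42, so p = 31/3 ≈ 10.3333 and Q = 29/3 ≈ 9.6667.
Δp = 10.3333 − 11 = -0.67.

-0.67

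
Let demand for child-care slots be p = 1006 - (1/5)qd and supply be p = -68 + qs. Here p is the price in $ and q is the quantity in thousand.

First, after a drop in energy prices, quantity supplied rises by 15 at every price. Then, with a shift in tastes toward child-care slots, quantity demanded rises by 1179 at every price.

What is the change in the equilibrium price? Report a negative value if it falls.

Before the shock: 5030 - 5p = p + 68 ⇒ 4962 = 6p ⇒ p = 827, q = 895.
The shock moves the curves to qd = 6209 - 5p and qs = p + 83.
Equate the new curves: 6209 - 5p = p + 83, giving 6126 = 6p, p = 1021, q = 1104.
Δp = 1021 − 827 = +194.

+194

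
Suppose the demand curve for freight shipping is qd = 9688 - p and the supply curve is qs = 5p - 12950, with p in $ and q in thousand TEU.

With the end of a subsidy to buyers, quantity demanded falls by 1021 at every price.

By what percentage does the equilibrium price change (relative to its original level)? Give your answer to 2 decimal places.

-4.51

Original equilibrium: 9688 - p = 5p - 12950 gives 22638 = 6p, so p = 3773 and q = 5915.
The new curves are qd = 8667 - p (demand) and qs = 5p - 12950 (supply).
New equilibrium: 8667 - p = 5p - 12950 ⇒ 21617 = 6p ⇒ p = 21617/6 ≈ 3602.8333, q = 30385/6 ≈ 5064.1667.
%Δp = (3602.8333 − 3773) / 3773 × 100 = -4.51%.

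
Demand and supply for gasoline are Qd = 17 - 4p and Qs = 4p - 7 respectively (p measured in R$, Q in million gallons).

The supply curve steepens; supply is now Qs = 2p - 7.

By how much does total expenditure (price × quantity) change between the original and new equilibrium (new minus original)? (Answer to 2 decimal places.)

-11.00

Solve the original market: 17 - 4p = 4p - 7, hence p = 3 and Q = 5.
After the shift, demand is Qd = 17 - 4p and supply is Qs = 2p - 7.
Clearing the new market: 17 - 4p = 2p - 7, so p = 4 and Q = 1.
Expenditure moves from 3×5 = 15 to 4×1 = 4; change = -11.00.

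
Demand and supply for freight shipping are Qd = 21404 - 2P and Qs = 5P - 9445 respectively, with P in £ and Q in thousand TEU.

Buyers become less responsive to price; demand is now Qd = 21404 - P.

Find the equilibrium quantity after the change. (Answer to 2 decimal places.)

16262.50

Initially, 21404 - 2P = 5P - 9445, so 30849 = 7P and P = 4407, Q = 12590.
The shock moves the curves to Qd = 21404 - P and Qs = 5P - 9445.
Setting them equal: 21404 - P = 5P - 9445 → 30849 = 6P, so P = 5141.5 and Q = 16262.5.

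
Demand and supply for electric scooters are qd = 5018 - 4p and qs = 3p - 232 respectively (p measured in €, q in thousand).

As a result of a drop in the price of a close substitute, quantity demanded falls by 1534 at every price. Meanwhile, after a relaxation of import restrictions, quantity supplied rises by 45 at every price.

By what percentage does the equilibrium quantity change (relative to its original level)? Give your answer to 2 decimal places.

Initially, 5018 - 4p = 3p - 232, so 5250 = 7p and p = 750, q = 2018.
The new curves are qd = 3484 - 4p (demand) and qs = 3p - 187 (supply).
New equilibrium: 3484 - 4p = 3p - 187 ⇒ 3671 = 7p ⇒ p = 3671/7 ≈ 524.4286, q = 9704/7 ≈ 1386.2857.
%Δq = (1386.2857 − 2018) / 2018 × 100 = -31.30%.

-31.30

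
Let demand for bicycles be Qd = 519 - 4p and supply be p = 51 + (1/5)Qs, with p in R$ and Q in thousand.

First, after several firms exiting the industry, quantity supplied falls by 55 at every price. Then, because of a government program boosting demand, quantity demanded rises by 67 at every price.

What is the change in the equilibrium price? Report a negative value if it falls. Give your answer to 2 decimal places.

+13.56

Solve the original market: 519 - 4p = 5p - 255, hence p = 86 and Q = 175.
After the shift, demand is Qd = 586 - 4p and supply is Qs = 5p - 310.
Equate the new curves: 586 - 4p = 5p - 310, giving 896 = 9p, p = 896/9 ≈ 99.5556, Q = 1690/9 ≈ 187.7778.
Δp = 99.5556 − 86 = +13.56.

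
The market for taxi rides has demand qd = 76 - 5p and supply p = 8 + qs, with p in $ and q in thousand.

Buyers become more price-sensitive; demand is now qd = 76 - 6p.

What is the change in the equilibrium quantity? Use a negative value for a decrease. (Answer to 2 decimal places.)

-2.00

Original equilibrium: 76 - 5p = p - 8 gives 84 = 6p, so p = 14 and q = 6.
After the shift, demand is qd = 76 - 6p and supply is qs = p - 8.
Setting them equal: 76 - 6p = p - 8 → 84 = 7p, so p = 12 and q = 4.
Δq = 4 − 6 = -2.00.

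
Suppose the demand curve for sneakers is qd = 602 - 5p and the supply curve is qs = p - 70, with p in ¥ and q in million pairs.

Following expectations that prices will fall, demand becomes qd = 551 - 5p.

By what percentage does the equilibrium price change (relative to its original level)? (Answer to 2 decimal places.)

-7.59

Before the shock: 602 - 5p = p - 70 ⇒ 672 = 6p ⇒ p = 112, q = 42.
The new curves are qd = 551 - 5p (demand) and qs = p - 70 (supply).
New equilibrium: 551 - 5p = p - 70 ⇒ 621 = 6p ⇒ p = 103.5, q = 33.5.
%Δp = (103.5 − 112) / 112 × 100 = -7.59%.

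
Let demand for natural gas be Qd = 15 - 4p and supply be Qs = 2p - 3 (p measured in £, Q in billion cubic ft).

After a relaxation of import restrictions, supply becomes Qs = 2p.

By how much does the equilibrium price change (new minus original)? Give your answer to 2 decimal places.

-0.50

Initially, 15 - 4p = 2p - 3, so 18 = 6p and p = 3, Q = 3.
With the change applied: demand Qd = 15 - 4p, supply Qs = 2p.
Equate the new curves: 15 - 4p = 2p, giving 15 = 6p, p = 2.5, Q = 5.
Δp = 2.5 − 3 = -0.50.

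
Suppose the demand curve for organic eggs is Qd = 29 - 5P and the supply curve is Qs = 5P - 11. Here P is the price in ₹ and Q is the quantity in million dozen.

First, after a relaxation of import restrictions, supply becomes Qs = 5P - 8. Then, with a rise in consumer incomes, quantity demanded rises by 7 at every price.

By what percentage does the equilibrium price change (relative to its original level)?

Solve the original market: 29 - 5P = 5P - 11, hence P = 4 and Q = 9.
The new curves are Qd = 36 - 5P (demand) and Qs = 5P - 8 (supply).
New equilibrium: 36 - 5P = 5P - 8 ⇒ 44 = 10P ⇒ P = 4.4, Q = 14.
%ΔP = (4.4 − 4) / 4 × 100 = +10%.

+10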